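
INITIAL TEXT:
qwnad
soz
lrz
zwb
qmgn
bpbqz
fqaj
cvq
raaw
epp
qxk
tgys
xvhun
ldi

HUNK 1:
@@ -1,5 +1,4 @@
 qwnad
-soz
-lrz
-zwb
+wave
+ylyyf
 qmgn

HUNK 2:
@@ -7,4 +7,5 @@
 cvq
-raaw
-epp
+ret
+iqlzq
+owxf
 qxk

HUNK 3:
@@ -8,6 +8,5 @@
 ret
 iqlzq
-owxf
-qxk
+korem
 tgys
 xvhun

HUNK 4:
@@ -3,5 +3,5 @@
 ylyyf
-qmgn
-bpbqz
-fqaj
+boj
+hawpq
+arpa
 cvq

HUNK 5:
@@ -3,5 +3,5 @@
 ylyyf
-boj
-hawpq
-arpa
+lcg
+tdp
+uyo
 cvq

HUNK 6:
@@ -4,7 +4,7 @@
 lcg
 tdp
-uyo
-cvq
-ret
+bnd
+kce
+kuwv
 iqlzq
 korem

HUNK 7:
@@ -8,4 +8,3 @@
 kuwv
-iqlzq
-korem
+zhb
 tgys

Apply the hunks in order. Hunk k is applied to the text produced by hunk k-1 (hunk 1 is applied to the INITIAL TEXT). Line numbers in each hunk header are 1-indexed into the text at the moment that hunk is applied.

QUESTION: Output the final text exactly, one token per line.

Hunk 1: at line 1 remove [soz,lrz,zwb] add [wave,ylyyf] -> 13 lines: qwnad wave ylyyf qmgn bpbqz fqaj cvq raaw epp qxk tgys xvhun ldi
Hunk 2: at line 7 remove [raaw,epp] add [ret,iqlzq,owxf] -> 14 lines: qwnad wave ylyyf qmgn bpbqz fqaj cvq ret iqlzq owxf qxk tgys xvhun ldi
Hunk 3: at line 8 remove [owxf,qxk] add [korem] -> 13 lines: qwnad wave ylyyf qmgn bpbqz fqaj cvq ret iqlzq korem tgys xvhun ldi
Hunk 4: at line 3 remove [qmgn,bpbqz,fqaj] add [boj,hawpq,arpa] -> 13 lines: qwnad wave ylyyf boj hawpq arpa cvq ret iqlzq korem tgys xvhun ldi
Hunk 5: at line 3 remove [boj,hawpq,arpa] add [lcg,tdp,uyo] -> 13 lines: qwnad wave ylyyf lcg tdp uyo cvq ret iqlzq korem tgys xvhun ldi
Hunk 6: at line 4 remove [uyo,cvq,ret] add [bnd,kce,kuwv] -> 13 lines: qwnad wave ylyyf lcg tdp bnd kce kuwv iqlzq korem tgys xvhun ldi
Hunk 7: at line 8 remove [iqlzq,korem] add [zhb] -> 12 lines: qwnad wave ylyyf lcg tdp bnd kce kuwv zhb tgys xvhun ldi

Answer: qwnad
wave
ylyyf
lcg
tdp
bnd
kce
kuwv
zhb
tgys
xvhun
ldi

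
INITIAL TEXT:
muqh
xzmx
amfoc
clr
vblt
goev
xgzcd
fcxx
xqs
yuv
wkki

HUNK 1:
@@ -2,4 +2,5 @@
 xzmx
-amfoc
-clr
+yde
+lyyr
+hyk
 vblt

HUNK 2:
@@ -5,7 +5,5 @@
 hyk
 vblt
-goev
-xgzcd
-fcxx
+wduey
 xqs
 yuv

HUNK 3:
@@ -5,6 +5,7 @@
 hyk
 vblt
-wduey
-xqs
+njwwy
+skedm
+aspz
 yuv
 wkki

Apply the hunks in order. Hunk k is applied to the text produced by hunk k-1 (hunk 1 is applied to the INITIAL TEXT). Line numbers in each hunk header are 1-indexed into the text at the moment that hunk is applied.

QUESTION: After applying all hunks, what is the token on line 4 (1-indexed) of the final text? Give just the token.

Answer: lyyr

Derivation:
Hunk 1: at line 2 remove [amfoc,clr] add [yde,lyyr,hyk] -> 12 lines: muqh xzmx yde lyyr hyk vblt goev xgzcd fcxx xqs yuv wkki
Hunk 2: at line 5 remove [goev,xgzcd,fcxx] add [wduey] -> 10 lines: muqh xzmx yde lyyr hyk vblt wduey xqs yuv wkki
Hunk 3: at line 5 remove [wduey,xqs] add [njwwy,skedm,aspz] -> 11 lines: muqh xzmx yde lyyr hyk vblt njwwy skedm aspz yuv wkki
Final line 4: lyyr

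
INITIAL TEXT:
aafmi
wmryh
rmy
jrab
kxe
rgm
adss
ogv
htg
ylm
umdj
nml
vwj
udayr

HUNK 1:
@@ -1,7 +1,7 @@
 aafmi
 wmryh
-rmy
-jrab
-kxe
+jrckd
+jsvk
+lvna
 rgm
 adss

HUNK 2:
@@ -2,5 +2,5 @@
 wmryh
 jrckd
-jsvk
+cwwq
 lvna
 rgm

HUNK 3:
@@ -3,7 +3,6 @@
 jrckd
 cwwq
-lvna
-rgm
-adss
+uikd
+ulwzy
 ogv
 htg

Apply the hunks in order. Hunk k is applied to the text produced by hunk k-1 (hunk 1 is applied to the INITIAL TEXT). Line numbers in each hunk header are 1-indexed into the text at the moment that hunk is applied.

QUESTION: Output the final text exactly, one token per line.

Hunk 1: at line 1 remove [rmy,jrab,kxe] add [jrckd,jsvk,lvna] -> 14 lines: aafmi wmryh jrckd jsvk lvna rgm adss ogv htg ylm umdj nml vwj udayr
Hunk 2: at line 2 remove [jsvk] add [cwwq] -> 14 lines: aafmi wmryh jrckd cwwq lvna rgm adss ogv htg ylm umdj nml vwj udayr
Hunk 3: at line 3 remove [lvna,rgm,adss] add [uikd,ulwzy] -> 13 lines: aafmi wmryh jrckd cwwq uikd ulwzy ogv htg ylm umdj nml vwj udayr

Answer: aafmi
wmryh
jrckd
cwwq
uikd
ulwzy
ogv
htg
ylm
umdj
nml
vwj
udayr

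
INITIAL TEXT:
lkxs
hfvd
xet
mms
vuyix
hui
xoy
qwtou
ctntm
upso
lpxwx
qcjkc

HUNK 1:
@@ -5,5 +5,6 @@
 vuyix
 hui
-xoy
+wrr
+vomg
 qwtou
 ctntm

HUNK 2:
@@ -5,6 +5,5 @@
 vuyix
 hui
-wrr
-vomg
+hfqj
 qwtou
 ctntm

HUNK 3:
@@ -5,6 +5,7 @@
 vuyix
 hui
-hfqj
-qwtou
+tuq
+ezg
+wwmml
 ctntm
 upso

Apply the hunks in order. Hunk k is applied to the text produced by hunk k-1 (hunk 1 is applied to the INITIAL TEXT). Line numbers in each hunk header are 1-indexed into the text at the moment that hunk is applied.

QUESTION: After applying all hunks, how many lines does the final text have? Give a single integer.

Hunk 1: at line 5 remove [xoy] add [wrr,vomg] -> 13 lines: lkxs hfvd xet mms vuyix hui wrr vomg qwtou ctntm upso lpxwx qcjkc
Hunk 2: at line 5 remove [wrr,vomg] add [hfqj] -> 12 lines: lkxs hfvd xet mms vuyix hui hfqj qwtou ctntm upso lpxwx qcjkc
Hunk 3: at line 5 remove [hfqj,qwtou] add [tuq,ezg,wwmml] -> 13 lines: lkxs hfvd xet mms vuyix hui tuq ezg wwmml ctntm upso lpxwx qcjkc
Final line count: 13

Answer: 13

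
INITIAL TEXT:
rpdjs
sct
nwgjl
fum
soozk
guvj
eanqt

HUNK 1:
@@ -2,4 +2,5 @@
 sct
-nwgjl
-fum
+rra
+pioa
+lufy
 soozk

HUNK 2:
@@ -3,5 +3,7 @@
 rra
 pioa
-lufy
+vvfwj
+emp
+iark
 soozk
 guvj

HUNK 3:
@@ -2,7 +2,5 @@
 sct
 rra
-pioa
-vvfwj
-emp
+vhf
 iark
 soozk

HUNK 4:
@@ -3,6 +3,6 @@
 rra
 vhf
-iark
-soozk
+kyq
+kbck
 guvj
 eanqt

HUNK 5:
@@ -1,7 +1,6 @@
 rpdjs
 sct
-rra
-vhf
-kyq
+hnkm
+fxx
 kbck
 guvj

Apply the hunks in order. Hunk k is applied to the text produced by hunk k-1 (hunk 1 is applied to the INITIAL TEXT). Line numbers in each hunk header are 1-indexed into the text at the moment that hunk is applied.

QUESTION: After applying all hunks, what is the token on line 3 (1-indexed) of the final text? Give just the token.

Hunk 1: at line 2 remove [nwgjl,fum] add [rra,pioa,lufy] -> 8 lines: rpdjs sct rra pioa lufy soozk guvj eanqt
Hunk 2: at line 3 remove [lufy] add [vvfwj,emp,iark] -> 10 lines: rpdjs sct rra pioa vvfwj emp iark soozk guvj eanqt
Hunk 3: at line 2 remove [pioa,vvfwj,emp] add [vhf] -> 8 lines: rpdjs sct rra vhf iark soozk guvj eanqt
Hunk 4: at line 3 remove [iark,soozk] add [kyq,kbck] -> 8 lines: rpdjs sct rra vhf kyq kbck guvj eanqt
Hunk 5: at line 1 remove [rra,vhf,kyq] add [hnkm,fxx] -> 7 lines: rpdjs sct hnkm fxx kbck guvj eanqt
Final line 3: hnkm

Answer: hnkm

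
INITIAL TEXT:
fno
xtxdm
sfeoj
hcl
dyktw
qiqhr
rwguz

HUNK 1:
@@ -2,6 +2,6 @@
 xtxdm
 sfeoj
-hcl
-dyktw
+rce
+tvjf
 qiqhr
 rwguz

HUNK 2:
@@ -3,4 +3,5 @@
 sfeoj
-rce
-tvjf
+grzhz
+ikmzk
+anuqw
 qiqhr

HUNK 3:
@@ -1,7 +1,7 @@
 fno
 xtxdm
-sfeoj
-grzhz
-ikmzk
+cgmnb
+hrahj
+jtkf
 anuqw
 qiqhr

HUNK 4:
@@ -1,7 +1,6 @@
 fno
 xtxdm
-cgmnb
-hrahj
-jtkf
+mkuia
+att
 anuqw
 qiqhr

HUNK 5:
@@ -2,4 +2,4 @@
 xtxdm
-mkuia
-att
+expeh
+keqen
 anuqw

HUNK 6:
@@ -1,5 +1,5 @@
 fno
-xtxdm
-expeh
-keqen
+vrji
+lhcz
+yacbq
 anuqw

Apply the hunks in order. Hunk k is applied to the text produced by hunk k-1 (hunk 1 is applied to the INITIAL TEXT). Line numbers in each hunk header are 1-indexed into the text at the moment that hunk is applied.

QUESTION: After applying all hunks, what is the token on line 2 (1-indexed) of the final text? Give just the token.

Hunk 1: at line 2 remove [hcl,dyktw] add [rce,tvjf] -> 7 lines: fno xtxdm sfeoj rce tvjf qiqhr rwguz
Hunk 2: at line 3 remove [rce,tvjf] add [grzhz,ikmzk,anuqw] -> 8 lines: fno xtxdm sfeoj grzhz ikmzk anuqw qiqhr rwguz
Hunk 3: at line 1 remove [sfeoj,grzhz,ikmzk] add [cgmnb,hrahj,jtkf] -> 8 lines: fno xtxdm cgmnb hrahj jtkf anuqw qiqhr rwguz
Hunk 4: at line 1 remove [cgmnb,hrahj,jtkf] add [mkuia,att] -> 7 lines: fno xtxdm mkuia att anuqw qiqhr rwguz
Hunk 5: at line 2 remove [mkuia,att] add [expeh,keqen] -> 7 lines: fno xtxdm expeh keqen anuqw qiqhr rwguz
Hunk 6: at line 1 remove [xtxdm,expeh,keqen] add [vrji,lhcz,yacbq] -> 7 lines: fno vrji lhcz yacbq anuqw qiqhr rwguz
Final line 2: vrji

Answer: vrji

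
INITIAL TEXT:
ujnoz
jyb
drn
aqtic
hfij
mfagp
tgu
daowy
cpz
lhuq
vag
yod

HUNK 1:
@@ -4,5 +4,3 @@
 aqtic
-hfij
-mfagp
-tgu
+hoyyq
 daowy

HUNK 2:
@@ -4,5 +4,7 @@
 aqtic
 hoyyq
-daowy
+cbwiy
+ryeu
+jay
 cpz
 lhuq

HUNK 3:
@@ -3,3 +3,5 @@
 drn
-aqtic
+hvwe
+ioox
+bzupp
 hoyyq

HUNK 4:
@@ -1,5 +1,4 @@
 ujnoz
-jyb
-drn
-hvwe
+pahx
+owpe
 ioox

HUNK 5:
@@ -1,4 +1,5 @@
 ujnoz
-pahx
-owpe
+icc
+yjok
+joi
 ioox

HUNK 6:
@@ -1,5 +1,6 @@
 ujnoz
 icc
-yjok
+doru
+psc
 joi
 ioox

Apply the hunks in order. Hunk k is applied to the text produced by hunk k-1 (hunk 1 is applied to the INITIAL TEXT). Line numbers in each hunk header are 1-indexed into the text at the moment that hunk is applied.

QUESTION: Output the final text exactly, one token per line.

Answer: ujnoz
icc
doru
psc
joi
ioox
bzupp
hoyyq
cbwiy
ryeu
jay
cpz
lhuq
vag
yod

Derivation:
Hunk 1: at line 4 remove [hfij,mfagp,tgu] add [hoyyq] -> 10 lines: ujnoz jyb drn aqtic hoyyq daowy cpz lhuq vag yod
Hunk 2: at line 4 remove [daowy] add [cbwiy,ryeu,jay] -> 12 lines: ujnoz jyb drn aqtic hoyyq cbwiy ryeu jay cpz lhuq vag yod
Hunk 3: at line 3 remove [aqtic] add [hvwe,ioox,bzupp] -> 14 lines: ujnoz jyb drn hvwe ioox bzupp hoyyq cbwiy ryeu jay cpz lhuq vag yod
Hunk 4: at line 1 remove [jyb,drn,hvwe] add [pahx,owpe] -> 13 lines: ujnoz pahx owpe ioox bzupp hoyyq cbwiy ryeu jay cpz lhuq vag yod
Hunk 5: at line 1 remove [pahx,owpe] add [icc,yjok,joi] -> 14 lines: ujnoz icc yjok joi ioox bzupp hoyyq cbwiy ryeu jay cpz lhuq vag yod
Hunk 6: at line 1 remove [yjok] add [doru,psc] -> 15 lines: ujnoz icc doru psc joi ioox bzupp hoyyq cbwiy ryeu jay cpz lhuq vag yod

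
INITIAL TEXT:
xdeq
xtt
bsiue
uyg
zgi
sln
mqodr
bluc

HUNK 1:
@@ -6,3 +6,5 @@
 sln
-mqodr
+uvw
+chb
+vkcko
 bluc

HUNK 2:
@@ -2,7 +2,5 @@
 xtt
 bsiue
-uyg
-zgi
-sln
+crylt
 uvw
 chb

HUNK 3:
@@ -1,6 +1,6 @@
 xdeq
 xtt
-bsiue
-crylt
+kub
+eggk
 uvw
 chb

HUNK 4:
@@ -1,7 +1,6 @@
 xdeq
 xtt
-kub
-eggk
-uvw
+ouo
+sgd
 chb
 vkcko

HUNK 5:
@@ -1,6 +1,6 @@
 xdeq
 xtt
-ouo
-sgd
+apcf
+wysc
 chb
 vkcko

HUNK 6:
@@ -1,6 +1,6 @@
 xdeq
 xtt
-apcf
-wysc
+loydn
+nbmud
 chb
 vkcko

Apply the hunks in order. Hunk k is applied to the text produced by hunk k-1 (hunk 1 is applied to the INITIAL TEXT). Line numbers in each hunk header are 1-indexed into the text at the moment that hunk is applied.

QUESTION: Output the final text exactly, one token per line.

Answer: xdeq
xtt
loydn
nbmud
chb
vkcko
bluc

Derivation:
Hunk 1: at line 6 remove [mqodr] add [uvw,chb,vkcko] -> 10 lines: xdeq xtt bsiue uyg zgi sln uvw chb vkcko bluc
Hunk 2: at line 2 remove [uyg,zgi,sln] add [crylt] -> 8 lines: xdeq xtt bsiue crylt uvw chb vkcko bluc
Hunk 3: at line 1 remove [bsiue,crylt] add [kub,eggk] -> 8 lines: xdeq xtt kub eggk uvw chb vkcko bluc
Hunk 4: at line 1 remove [kub,eggk,uvw] add [ouo,sgd] -> 7 lines: xdeq xtt ouo sgd chb vkcko bluc
Hunk 5: at line 1 remove [ouo,sgd] add [apcf,wysc] -> 7 lines: xdeq xtt apcf wysc chb vkcko bluc
Hunk 6: at line 1 remove [apcf,wysc] add [loydn,nbmud] -> 7 lines: xdeq xtt loydn nbmud chb vkcko bluc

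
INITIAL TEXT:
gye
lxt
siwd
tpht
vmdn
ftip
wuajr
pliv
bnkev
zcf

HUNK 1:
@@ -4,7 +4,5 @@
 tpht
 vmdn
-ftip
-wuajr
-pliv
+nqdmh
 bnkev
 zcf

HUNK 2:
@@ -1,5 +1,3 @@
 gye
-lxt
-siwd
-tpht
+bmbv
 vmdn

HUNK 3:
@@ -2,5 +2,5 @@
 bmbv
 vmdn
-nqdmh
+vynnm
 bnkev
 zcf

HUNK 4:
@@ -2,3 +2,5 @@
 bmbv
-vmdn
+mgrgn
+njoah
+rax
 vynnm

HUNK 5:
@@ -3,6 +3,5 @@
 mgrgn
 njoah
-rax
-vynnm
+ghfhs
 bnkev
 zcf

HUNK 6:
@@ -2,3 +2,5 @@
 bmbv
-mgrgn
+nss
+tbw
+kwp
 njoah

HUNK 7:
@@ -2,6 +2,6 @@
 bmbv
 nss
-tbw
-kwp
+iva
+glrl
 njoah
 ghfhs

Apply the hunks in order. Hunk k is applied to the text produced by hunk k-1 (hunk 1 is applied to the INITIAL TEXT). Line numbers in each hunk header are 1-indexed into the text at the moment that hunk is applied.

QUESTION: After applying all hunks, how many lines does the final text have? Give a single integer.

Hunk 1: at line 4 remove [ftip,wuajr,pliv] add [nqdmh] -> 8 lines: gye lxt siwd tpht vmdn nqdmh bnkev zcf
Hunk 2: at line 1 remove [lxt,siwd,tpht] add [bmbv] -> 6 lines: gye bmbv vmdn nqdmh bnkev zcf
Hunk 3: at line 2 remove [nqdmh] add [vynnm] -> 6 lines: gye bmbv vmdn vynnm bnkev zcf
Hunk 4: at line 2 remove [vmdn] add [mgrgn,njoah,rax] -> 8 lines: gye bmbv mgrgn njoah rax vynnm bnkev zcf
Hunk 5: at line 3 remove [rax,vynnm] add [ghfhs] -> 7 lines: gye bmbv mgrgn njoah ghfhs bnkev zcf
Hunk 6: at line 2 remove [mgrgn] add [nss,tbw,kwp] -> 9 lines: gye bmbv nss tbw kwp njoah ghfhs bnkev zcf
Hunk 7: at line 2 remove [tbw,kwp] add [iva,glrl] -> 9 lines: gye bmbv nss iva glrl njoah ghfhs bnkev zcf
Final line count: 9

Answer: 9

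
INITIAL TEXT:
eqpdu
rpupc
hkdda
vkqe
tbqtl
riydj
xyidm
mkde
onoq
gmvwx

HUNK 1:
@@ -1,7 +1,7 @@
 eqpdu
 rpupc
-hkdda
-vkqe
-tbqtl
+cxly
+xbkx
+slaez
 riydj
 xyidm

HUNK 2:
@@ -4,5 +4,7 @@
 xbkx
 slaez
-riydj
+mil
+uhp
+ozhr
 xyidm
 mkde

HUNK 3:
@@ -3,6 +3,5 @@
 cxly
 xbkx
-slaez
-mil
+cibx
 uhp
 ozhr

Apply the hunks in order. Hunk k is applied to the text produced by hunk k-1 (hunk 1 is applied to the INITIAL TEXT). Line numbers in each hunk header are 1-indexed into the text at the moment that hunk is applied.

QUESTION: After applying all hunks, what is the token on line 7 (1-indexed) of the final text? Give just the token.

Hunk 1: at line 1 remove [hkdda,vkqe,tbqtl] add [cxly,xbkx,slaez] -> 10 lines: eqpdu rpupc cxly xbkx slaez riydj xyidm mkde onoq gmvwx
Hunk 2: at line 4 remove [riydj] add [mil,uhp,ozhr] -> 12 lines: eqpdu rpupc cxly xbkx slaez mil uhp ozhr xyidm mkde onoq gmvwx
Hunk 3: at line 3 remove [slaez,mil] add [cibx] -> 11 lines: eqpdu rpupc cxly xbkx cibx uhp ozhr xyidm mkde onoq gmvwx
Final line 7: ozhr

Answer: ozhr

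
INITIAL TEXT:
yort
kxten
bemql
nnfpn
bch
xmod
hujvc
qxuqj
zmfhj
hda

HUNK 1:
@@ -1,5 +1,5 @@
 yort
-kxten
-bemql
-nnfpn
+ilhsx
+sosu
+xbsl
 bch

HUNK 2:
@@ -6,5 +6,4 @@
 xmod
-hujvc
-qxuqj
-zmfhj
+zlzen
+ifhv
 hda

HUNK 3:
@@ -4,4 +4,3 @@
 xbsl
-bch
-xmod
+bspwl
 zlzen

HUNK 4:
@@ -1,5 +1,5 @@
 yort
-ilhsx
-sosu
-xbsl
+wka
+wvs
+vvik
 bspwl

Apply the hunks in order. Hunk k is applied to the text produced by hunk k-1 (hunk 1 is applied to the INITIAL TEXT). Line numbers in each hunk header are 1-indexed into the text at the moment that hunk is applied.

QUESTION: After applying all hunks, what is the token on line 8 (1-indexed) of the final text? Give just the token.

Hunk 1: at line 1 remove [kxten,bemql,nnfpn] add [ilhsx,sosu,xbsl] -> 10 lines: yort ilhsx sosu xbsl bch xmod hujvc qxuqj zmfhj hda
Hunk 2: at line 6 remove [hujvc,qxuqj,zmfhj] add [zlzen,ifhv] -> 9 lines: yort ilhsx sosu xbsl bch xmod zlzen ifhv hda
Hunk 3: at line 4 remove [bch,xmod] add [bspwl] -> 8 lines: yort ilhsx sosu xbsl bspwl zlzen ifhv hda
Hunk 4: at line 1 remove [ilhsx,sosu,xbsl] add [wka,wvs,vvik] -> 8 lines: yort wka wvs vvik bspwl zlzen ifhv hda
Final line 8: hda

Answer: hda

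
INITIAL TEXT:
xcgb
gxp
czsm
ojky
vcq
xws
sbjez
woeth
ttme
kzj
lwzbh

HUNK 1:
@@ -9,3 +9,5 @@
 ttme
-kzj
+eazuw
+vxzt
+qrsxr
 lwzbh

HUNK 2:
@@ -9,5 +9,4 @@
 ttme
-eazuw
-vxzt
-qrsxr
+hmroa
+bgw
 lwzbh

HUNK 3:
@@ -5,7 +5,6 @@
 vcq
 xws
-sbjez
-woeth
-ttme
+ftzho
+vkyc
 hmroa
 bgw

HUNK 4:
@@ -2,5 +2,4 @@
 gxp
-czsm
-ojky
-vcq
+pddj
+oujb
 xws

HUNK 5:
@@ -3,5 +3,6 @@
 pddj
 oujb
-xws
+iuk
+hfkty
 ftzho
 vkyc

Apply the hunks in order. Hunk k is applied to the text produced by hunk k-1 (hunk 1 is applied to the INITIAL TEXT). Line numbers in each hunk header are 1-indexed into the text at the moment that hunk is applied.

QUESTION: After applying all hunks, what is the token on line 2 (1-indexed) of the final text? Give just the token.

Hunk 1: at line 9 remove [kzj] add [eazuw,vxzt,qrsxr] -> 13 lines: xcgb gxp czsm ojky vcq xws sbjez woeth ttme eazuw vxzt qrsxr lwzbh
Hunk 2: at line 9 remove [eazuw,vxzt,qrsxr] add [hmroa,bgw] -> 12 lines: xcgb gxp czsm ojky vcq xws sbjez woeth ttme hmroa bgw lwzbh
Hunk 3: at line 5 remove [sbjez,woeth,ttme] add [ftzho,vkyc] -> 11 lines: xcgb gxp czsm ojky vcq xws ftzho vkyc hmroa bgw lwzbh
Hunk 4: at line 2 remove [czsm,ojky,vcq] add [pddj,oujb] -> 10 lines: xcgb gxp pddj oujb xws ftzho vkyc hmroa bgw lwzbh
Hunk 5: at line 3 remove [xws] add [iuk,hfkty] -> 11 lines: xcgb gxp pddj oujb iuk hfkty ftzho vkyc hmroa bgw lwzbh
Final line 2: gxp

Answer: gxp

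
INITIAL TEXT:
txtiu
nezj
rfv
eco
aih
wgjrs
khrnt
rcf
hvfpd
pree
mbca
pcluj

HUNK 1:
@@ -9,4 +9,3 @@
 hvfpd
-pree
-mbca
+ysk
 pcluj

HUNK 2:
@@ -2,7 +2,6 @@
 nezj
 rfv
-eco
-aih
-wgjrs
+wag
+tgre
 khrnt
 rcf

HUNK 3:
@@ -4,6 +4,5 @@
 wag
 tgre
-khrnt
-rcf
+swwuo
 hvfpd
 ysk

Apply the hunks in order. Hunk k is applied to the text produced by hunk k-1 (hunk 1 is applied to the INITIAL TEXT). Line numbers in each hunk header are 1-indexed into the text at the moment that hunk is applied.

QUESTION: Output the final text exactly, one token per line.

Hunk 1: at line 9 remove [pree,mbca] add [ysk] -> 11 lines: txtiu nezj rfv eco aih wgjrs khrnt rcf hvfpd ysk pcluj
Hunk 2: at line 2 remove [eco,aih,wgjrs] add [wag,tgre] -> 10 lines: txtiu nezj rfv wag tgre khrnt rcf hvfpd ysk pcluj
Hunk 3: at line 4 remove [khrnt,rcf] add [swwuo] -> 9 lines: txtiu nezj rfv wag tgre swwuo hvfpd ysk pcluj

Answer: txtiu
nezj
rfv
wag
tgre
swwuo
hvfpd
ysk
pcluj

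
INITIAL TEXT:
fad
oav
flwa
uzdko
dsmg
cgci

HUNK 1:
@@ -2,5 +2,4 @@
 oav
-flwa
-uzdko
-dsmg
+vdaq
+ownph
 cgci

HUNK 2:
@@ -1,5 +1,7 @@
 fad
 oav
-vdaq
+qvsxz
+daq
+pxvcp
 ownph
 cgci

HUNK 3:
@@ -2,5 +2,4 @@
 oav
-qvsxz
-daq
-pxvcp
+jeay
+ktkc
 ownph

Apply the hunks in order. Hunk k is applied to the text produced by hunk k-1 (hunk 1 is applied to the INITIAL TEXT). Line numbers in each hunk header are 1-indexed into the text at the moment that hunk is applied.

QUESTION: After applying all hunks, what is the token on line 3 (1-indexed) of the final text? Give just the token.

Answer: jeay

Derivation:
Hunk 1: at line 2 remove [flwa,uzdko,dsmg] add [vdaq,ownph] -> 5 lines: fad oav vdaq ownph cgci
Hunk 2: at line 1 remove [vdaq] add [qvsxz,daq,pxvcp] -> 7 lines: fad oav qvsxz daq pxvcp ownph cgci
Hunk 3: at line 2 remove [qvsxz,daq,pxvcp] add [jeay,ktkc] -> 6 lines: fad oav jeay ktkc ownph cgci
Final line 3: jeay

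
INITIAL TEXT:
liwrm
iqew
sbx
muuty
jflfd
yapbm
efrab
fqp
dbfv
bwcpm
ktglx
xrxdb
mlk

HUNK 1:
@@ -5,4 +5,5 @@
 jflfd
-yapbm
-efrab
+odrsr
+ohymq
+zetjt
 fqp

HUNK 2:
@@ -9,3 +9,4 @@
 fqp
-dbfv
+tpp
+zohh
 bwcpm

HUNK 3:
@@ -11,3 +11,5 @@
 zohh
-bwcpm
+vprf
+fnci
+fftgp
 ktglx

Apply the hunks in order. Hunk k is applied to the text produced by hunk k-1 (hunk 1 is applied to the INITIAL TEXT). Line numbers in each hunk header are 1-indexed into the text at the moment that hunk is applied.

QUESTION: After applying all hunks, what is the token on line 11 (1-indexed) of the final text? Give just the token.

Answer: zohh

Derivation:
Hunk 1: at line 5 remove [yapbm,efrab] add [odrsr,ohymq,zetjt] -> 14 lines: liwrm iqew sbx muuty jflfd odrsr ohymq zetjt fqp dbfv bwcpm ktglx xrxdb mlk
Hunk 2: at line 9 remove [dbfv] add [tpp,zohh] -> 15 lines: liwrm iqew sbx muuty jflfd odrsr ohymq zetjt fqp tpp zohh bwcpm ktglx xrxdb mlk
Hunk 3: at line 11 remove [bwcpm] add [vprf,fnci,fftgp] -> 17 lines: liwrm iqew sbx muuty jflfd odrsr ohymq zetjt fqp tpp zohh vprf fnci fftgp ktglx xrxdb mlk
Final line 11: zohh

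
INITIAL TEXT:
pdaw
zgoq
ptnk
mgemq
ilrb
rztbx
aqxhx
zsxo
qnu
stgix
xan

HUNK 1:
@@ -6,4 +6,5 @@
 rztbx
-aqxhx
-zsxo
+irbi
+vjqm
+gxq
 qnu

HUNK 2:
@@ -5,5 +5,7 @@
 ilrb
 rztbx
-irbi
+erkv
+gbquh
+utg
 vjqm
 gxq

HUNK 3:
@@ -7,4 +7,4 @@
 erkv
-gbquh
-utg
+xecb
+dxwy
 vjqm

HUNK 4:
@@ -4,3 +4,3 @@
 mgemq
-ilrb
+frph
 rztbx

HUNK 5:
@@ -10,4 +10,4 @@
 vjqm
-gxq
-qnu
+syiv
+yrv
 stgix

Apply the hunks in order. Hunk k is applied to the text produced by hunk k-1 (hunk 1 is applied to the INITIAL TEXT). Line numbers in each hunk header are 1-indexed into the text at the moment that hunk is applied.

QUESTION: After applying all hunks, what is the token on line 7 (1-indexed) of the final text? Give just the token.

Answer: erkv

Derivation:
Hunk 1: at line 6 remove [aqxhx,zsxo] add [irbi,vjqm,gxq] -> 12 lines: pdaw zgoq ptnk mgemq ilrb rztbx irbi vjqm gxq qnu stgix xan
Hunk 2: at line 5 remove [irbi] add [erkv,gbquh,utg] -> 14 lines: pdaw zgoq ptnk mgemq ilrb rztbx erkv gbquh utg vjqm gxq qnu stgix xan
Hunk 3: at line 7 remove [gbquh,utg] add [xecb,dxwy] -> 14 lines: pdaw zgoq ptnk mgemq ilrb rztbx erkv xecb dxwy vjqm gxq qnu stgix xan
Hunk 4: at line 4 remove [ilrb] add [frph] -> 14 lines: pdaw zgoq ptnk mgemq frph rztbx erkv xecb dxwy vjqm gxq qnu stgix xan
Hunk 5: at line 10 remove [gxq,qnu] add [syiv,yrv] -> 14 lines: pdaw zgoq ptnk mgemq frph rztbx erkv xecb dxwy vjqm syiv yrv stgix xan
Final line 7: erkv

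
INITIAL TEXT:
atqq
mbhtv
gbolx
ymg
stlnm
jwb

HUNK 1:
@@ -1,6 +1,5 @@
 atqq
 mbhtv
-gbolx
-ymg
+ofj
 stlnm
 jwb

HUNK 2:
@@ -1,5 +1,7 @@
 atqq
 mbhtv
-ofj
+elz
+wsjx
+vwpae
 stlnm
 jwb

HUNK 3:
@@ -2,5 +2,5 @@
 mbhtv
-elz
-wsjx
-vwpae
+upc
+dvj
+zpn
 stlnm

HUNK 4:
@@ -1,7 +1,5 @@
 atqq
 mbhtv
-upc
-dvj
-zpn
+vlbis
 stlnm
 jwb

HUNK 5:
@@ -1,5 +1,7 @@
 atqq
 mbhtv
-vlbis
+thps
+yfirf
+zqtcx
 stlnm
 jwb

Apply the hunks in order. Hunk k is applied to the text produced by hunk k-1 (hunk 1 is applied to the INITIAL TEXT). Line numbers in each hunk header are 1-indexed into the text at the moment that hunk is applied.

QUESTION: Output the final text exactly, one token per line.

Hunk 1: at line 1 remove [gbolx,ymg] add [ofj] -> 5 lines: atqq mbhtv ofj stlnm jwb
Hunk 2: at line 1 remove [ofj] add [elz,wsjx,vwpae] -> 7 lines: atqq mbhtv elz wsjx vwpae stlnm jwb
Hunk 3: at line 2 remove [elz,wsjx,vwpae] add [upc,dvj,zpn] -> 7 lines: atqq mbhtv upc dvj zpn stlnm jwb
Hunk 4: at line 1 remove [upc,dvj,zpn] add [vlbis] -> 5 lines: atqq mbhtv vlbis stlnm jwb
Hunk 5: at line 1 remove [vlbis] add [thps,yfirf,zqtcx] -> 7 lines: atqq mbhtv thps yfirf zqtcx stlnm jwb

Answer: atqq
mbhtv
thps
yfirf
zqtcx
stlnm
jwb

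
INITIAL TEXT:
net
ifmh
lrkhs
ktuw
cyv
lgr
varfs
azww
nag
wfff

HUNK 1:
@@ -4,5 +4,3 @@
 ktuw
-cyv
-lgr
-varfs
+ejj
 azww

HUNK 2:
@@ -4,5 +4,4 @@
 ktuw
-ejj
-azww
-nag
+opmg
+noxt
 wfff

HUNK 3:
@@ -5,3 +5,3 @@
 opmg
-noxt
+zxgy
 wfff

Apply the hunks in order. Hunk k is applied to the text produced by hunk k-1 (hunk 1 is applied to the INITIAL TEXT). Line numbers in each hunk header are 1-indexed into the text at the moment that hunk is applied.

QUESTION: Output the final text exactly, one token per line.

Answer: net
ifmh
lrkhs
ktuw
opmg
zxgy
wfff

Derivation:
Hunk 1: at line 4 remove [cyv,lgr,varfs] add [ejj] -> 8 lines: net ifmh lrkhs ktuw ejj azww nag wfff
Hunk 2: at line 4 remove [ejj,azww,nag] add [opmg,noxt] -> 7 lines: net ifmh lrkhs ktuw opmg noxt wfff
Hunk 3: at line 5 remove [noxt] add [zxgy] -> 7 lines: net ifmh lrkhs ktuw opmg zxgy wfff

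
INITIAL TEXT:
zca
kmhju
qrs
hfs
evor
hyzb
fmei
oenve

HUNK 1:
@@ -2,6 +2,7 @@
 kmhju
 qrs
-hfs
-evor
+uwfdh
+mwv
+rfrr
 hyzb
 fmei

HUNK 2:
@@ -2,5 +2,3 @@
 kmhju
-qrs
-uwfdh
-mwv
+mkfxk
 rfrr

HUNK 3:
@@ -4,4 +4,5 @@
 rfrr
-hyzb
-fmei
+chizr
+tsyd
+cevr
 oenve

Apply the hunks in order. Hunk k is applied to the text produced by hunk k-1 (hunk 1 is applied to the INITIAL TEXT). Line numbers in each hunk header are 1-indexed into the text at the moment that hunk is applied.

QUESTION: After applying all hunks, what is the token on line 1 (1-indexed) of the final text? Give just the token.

Answer: zca

Derivation:
Hunk 1: at line 2 remove [hfs,evor] add [uwfdh,mwv,rfrr] -> 9 lines: zca kmhju qrs uwfdh mwv rfrr hyzb fmei oenve
Hunk 2: at line 2 remove [qrs,uwfdh,mwv] add [mkfxk] -> 7 lines: zca kmhju mkfxk rfrr hyzb fmei oenve
Hunk 3: at line 4 remove [hyzb,fmei] add [chizr,tsyd,cevr] -> 8 lines: zca kmhju mkfxk rfrr chizr tsyd cevr oenve
Final line 1: zca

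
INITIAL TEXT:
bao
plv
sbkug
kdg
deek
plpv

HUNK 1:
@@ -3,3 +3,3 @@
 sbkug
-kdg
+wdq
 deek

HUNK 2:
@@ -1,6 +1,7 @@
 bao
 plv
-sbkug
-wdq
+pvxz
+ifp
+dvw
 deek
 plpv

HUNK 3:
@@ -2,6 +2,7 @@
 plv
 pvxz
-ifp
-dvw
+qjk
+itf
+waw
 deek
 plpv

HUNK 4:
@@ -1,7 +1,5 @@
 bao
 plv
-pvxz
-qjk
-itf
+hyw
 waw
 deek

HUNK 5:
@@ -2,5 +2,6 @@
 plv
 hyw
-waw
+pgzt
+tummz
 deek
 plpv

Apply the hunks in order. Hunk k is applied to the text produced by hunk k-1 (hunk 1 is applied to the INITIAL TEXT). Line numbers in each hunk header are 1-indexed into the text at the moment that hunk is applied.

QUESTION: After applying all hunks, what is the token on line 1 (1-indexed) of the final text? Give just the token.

Answer: bao

Derivation:
Hunk 1: at line 3 remove [kdg] add [wdq] -> 6 lines: bao plv sbkug wdq deek plpv
Hunk 2: at line 1 remove [sbkug,wdq] add [pvxz,ifp,dvw] -> 7 lines: bao plv pvxz ifp dvw deek plpv
Hunk 3: at line 2 remove [ifp,dvw] add [qjk,itf,waw] -> 8 lines: bao plv pvxz qjk itf waw deek plpv
Hunk 4: at line 1 remove [pvxz,qjk,itf] add [hyw] -> 6 lines: bao plv hyw waw deek plpv
Hunk 5: at line 2 remove [waw] add [pgzt,tummz] -> 7 lines: bao plv hyw pgzt tummz deek plpv
Final line 1: bao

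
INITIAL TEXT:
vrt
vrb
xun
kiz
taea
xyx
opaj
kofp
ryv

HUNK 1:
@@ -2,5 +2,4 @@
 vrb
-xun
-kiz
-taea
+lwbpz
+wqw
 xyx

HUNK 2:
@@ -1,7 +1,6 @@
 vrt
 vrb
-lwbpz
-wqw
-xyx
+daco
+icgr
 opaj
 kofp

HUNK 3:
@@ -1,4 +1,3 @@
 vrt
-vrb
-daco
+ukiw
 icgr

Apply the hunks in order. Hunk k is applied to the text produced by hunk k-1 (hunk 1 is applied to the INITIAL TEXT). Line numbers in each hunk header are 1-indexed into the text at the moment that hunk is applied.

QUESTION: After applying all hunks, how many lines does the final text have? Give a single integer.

Hunk 1: at line 2 remove [xun,kiz,taea] add [lwbpz,wqw] -> 8 lines: vrt vrb lwbpz wqw xyx opaj kofp ryv
Hunk 2: at line 1 remove [lwbpz,wqw,xyx] add [daco,icgr] -> 7 lines: vrt vrb daco icgr opaj kofp ryv
Hunk 3: at line 1 remove [vrb,daco] add [ukiw] -> 6 lines: vrt ukiw icgr opaj kofp ryv
Final line count: 6

Answer: 6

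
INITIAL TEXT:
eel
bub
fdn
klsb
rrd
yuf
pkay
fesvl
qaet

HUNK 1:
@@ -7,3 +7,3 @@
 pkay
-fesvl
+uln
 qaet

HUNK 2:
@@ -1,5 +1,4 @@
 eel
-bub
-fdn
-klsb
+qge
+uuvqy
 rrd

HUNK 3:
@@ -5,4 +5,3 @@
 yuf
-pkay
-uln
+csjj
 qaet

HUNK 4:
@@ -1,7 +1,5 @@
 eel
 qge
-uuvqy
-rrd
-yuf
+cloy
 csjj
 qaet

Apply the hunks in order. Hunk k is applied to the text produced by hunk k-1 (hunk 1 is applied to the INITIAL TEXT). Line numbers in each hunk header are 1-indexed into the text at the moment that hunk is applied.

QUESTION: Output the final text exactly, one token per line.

Hunk 1: at line 7 remove [fesvl] add [uln] -> 9 lines: eel bub fdn klsb rrd yuf pkay uln qaet
Hunk 2: at line 1 remove [bub,fdn,klsb] add [qge,uuvqy] -> 8 lines: eel qge uuvqy rrd yuf pkay uln qaet
Hunk 3: at line 5 remove [pkay,uln] add [csjj] -> 7 lines: eel qge uuvqy rrd yuf csjj qaet
Hunk 4: at line 1 remove [uuvqy,rrd,yuf] add [cloy] -> 5 lines: eel qge cloy csjj qaet

Answer: eel
qge
cloy
csjj
qaet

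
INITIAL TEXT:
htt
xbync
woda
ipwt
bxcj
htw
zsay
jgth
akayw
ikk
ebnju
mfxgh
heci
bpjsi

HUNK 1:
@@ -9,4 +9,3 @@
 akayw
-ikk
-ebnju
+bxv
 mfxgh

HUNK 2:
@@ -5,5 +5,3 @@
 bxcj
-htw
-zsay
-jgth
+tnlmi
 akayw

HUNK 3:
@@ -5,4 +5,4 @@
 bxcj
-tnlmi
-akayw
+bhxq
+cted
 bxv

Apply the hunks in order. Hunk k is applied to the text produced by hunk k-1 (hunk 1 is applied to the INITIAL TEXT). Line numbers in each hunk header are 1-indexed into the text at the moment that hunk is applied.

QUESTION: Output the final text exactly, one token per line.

Hunk 1: at line 9 remove [ikk,ebnju] add [bxv] -> 13 lines: htt xbync woda ipwt bxcj htw zsay jgth akayw bxv mfxgh heci bpjsi
Hunk 2: at line 5 remove [htw,zsay,jgth] add [tnlmi] -> 11 lines: htt xbync woda ipwt bxcj tnlmi akayw bxv mfxgh heci bpjsi
Hunk 3: at line 5 remove [tnlmi,akayw] add [bhxq,cted] -> 11 lines: htt xbync woda ipwt bxcj bhxq cted bxv mfxgh heci bpjsi

Answer: htt
xbync
woda
ipwt
bxcj
bhxq
cted
bxv
mfxgh
heci
bpjsi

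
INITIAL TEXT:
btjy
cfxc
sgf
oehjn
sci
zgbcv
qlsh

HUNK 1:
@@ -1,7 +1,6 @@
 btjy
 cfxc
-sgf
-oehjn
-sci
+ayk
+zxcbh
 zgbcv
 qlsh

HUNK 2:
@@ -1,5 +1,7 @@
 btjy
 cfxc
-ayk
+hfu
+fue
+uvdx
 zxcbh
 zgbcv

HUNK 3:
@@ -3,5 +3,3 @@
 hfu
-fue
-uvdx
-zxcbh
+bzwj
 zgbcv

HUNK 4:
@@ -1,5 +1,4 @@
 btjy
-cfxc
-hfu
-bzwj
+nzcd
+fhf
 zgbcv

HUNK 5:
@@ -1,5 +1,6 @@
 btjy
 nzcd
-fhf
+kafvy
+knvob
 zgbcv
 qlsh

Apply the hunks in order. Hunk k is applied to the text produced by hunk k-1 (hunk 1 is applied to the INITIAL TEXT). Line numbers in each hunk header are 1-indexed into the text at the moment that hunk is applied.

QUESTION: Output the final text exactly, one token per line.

Hunk 1: at line 1 remove [sgf,oehjn,sci] add [ayk,zxcbh] -> 6 lines: btjy cfxc ayk zxcbh zgbcv qlsh
Hunk 2: at line 1 remove [ayk] add [hfu,fue,uvdx] -> 8 lines: btjy cfxc hfu fue uvdx zxcbh zgbcv qlsh
Hunk 3: at line 3 remove [fue,uvdx,zxcbh] add [bzwj] -> 6 lines: btjy cfxc hfu bzwj zgbcv qlsh
Hunk 4: at line 1 remove [cfxc,hfu,bzwj] add [nzcd,fhf] -> 5 lines: btjy nzcd fhf zgbcv qlsh
Hunk 5: at line 1 remove [fhf] add [kafvy,knvob] -> 6 lines: btjy nzcd kafvy knvob zgbcv qlsh

Answer: btjy
nzcd
kafvy
knvob
zgbcv
qlsh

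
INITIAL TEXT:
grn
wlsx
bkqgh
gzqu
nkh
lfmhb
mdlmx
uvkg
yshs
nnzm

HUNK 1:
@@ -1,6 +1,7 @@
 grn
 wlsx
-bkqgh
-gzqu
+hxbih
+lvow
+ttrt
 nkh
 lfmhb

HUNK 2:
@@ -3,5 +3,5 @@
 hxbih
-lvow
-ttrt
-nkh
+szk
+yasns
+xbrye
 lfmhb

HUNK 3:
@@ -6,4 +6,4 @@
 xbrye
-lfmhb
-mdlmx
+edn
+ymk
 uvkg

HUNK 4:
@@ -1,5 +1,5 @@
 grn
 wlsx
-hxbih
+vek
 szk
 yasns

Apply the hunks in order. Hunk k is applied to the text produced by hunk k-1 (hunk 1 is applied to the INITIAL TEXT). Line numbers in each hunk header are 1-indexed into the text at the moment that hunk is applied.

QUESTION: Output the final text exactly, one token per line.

Answer: grn
wlsx
vek
szk
yasns
xbrye
edn
ymk
uvkg
yshs
nnzm

Derivation:
Hunk 1: at line 1 remove [bkqgh,gzqu] add [hxbih,lvow,ttrt] -> 11 lines: grn wlsx hxbih lvow ttrt nkh lfmhb mdlmx uvkg yshs nnzm
Hunk 2: at line 3 remove [lvow,ttrt,nkh] add [szk,yasns,xbrye] -> 11 lines: grn wlsx hxbih szk yasns xbrye lfmhb mdlmx uvkg yshs nnzm
Hunk 3: at line 6 remove [lfmhb,mdlmx] add [edn,ymk] -> 11 lines: grn wlsx hxbih szk yasns xbrye edn ymk uvkg yshs nnzm
Hunk 4: at line 1 remove [hxbih] add [vek] -> 11 lines: grn wlsx vek szk yasns xbrye edn ymk uvkg yshs nnzm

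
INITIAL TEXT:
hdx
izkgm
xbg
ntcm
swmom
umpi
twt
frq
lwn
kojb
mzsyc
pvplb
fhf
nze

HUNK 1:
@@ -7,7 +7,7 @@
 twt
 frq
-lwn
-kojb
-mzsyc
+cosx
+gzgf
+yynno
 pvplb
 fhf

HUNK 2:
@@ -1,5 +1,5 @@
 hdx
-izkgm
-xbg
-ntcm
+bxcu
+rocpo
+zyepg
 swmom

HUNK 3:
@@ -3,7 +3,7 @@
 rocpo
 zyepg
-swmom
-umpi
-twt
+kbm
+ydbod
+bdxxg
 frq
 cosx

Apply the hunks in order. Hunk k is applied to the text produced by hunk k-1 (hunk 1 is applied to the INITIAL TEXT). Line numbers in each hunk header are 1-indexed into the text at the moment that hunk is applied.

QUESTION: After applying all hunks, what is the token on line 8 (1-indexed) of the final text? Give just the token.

Hunk 1: at line 7 remove [lwn,kojb,mzsyc] add [cosx,gzgf,yynno] -> 14 lines: hdx izkgm xbg ntcm swmom umpi twt frq cosx gzgf yynno pvplb fhf nze
Hunk 2: at line 1 remove [izkgm,xbg,ntcm] add [bxcu,rocpo,zyepg] -> 14 lines: hdx bxcu rocpo zyepg swmom umpi twt frq cosx gzgf yynno pvplb fhf nze
Hunk 3: at line 3 remove [swmom,umpi,twt] add [kbm,ydbod,bdxxg] -> 14 lines: hdx bxcu rocpo zyepg kbm ydbod bdxxg frq cosx gzgf yynno pvplb fhf nze
Final line 8: frq

Answer: frq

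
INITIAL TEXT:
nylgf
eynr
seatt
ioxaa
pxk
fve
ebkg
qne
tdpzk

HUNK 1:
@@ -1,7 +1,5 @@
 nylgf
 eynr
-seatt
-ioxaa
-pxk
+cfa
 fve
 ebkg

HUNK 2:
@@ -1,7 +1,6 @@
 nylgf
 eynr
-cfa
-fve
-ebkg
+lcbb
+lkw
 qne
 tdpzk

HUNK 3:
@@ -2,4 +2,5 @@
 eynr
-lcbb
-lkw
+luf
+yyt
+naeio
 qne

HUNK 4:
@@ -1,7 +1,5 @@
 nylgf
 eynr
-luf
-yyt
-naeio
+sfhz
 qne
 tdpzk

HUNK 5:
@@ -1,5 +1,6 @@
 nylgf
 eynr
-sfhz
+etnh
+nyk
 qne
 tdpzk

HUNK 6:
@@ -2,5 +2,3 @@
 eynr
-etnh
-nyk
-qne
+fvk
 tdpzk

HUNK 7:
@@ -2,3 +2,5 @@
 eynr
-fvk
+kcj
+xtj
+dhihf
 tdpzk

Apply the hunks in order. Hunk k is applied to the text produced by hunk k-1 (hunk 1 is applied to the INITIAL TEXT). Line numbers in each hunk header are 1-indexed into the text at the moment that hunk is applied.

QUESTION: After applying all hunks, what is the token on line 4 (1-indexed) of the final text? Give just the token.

Hunk 1: at line 1 remove [seatt,ioxaa,pxk] add [cfa] -> 7 lines: nylgf eynr cfa fve ebkg qne tdpzk
Hunk 2: at line 1 remove [cfa,fve,ebkg] add [lcbb,lkw] -> 6 lines: nylgf eynr lcbb lkw qne tdpzk
Hunk 3: at line 2 remove [lcbb,lkw] add [luf,yyt,naeio] -> 7 lines: nylgf eynr luf yyt naeio qne tdpzk
Hunk 4: at line 1 remove [luf,yyt,naeio] add [sfhz] -> 5 lines: nylgf eynr sfhz qne tdpzk
Hunk 5: at line 1 remove [sfhz] add [etnh,nyk] -> 6 lines: nylgf eynr etnh nyk qne tdpzk
Hunk 6: at line 2 remove [etnh,nyk,qne] add [fvk] -> 4 lines: nylgf eynr fvk tdpzk
Hunk 7: at line 2 remove [fvk] add [kcj,xtj,dhihf] -> 6 lines: nylgf eynr kcj xtj dhihf tdpzk
Final line 4: xtj

Answer: xtj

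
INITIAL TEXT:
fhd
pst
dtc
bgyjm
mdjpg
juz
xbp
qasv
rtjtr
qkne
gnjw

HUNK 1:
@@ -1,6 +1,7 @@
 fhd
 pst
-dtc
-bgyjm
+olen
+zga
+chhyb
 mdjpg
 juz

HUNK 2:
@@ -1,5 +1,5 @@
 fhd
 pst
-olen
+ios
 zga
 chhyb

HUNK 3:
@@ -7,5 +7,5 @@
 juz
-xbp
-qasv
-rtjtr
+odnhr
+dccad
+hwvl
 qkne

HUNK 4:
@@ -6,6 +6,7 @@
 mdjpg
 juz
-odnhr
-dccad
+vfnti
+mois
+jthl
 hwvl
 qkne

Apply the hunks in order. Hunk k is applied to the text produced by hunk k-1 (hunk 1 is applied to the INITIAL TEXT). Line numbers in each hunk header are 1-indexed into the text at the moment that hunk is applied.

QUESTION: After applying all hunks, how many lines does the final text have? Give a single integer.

Hunk 1: at line 1 remove [dtc,bgyjm] add [olen,zga,chhyb] -> 12 lines: fhd pst olen zga chhyb mdjpg juz xbp qasv rtjtr qkne gnjw
Hunk 2: at line 1 remove [olen] add [ios] -> 12 lines: fhd pst ios zga chhyb mdjpg juz xbp qasv rtjtr qkne gnjw
Hunk 3: at line 7 remove [xbp,qasv,rtjtr] add [odnhr,dccad,hwvl] -> 12 lines: fhd pst ios zga chhyb mdjpg juz odnhr dccad hwvl qkne gnjw
Hunk 4: at line 6 remove [odnhr,dccad] add [vfnti,mois,jthl] -> 13 lines: fhd pst ios zga chhyb mdjpg juz vfnti mois jthl hwvl qkne gnjw
Final line count: 13

Answer: 13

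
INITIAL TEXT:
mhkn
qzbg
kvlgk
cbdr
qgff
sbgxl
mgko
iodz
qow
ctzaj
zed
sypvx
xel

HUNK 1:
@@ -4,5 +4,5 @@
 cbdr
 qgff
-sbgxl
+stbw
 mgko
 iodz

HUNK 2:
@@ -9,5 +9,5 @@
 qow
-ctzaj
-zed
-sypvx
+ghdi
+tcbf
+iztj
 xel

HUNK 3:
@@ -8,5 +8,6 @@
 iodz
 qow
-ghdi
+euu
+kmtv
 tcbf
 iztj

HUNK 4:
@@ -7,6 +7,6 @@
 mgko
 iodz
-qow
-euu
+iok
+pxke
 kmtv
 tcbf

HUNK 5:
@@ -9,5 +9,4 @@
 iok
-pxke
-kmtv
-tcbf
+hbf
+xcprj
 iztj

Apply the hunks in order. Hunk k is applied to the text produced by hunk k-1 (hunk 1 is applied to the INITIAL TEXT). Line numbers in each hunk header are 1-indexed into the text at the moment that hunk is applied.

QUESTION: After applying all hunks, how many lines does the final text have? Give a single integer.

Hunk 1: at line 4 remove [sbgxl] add [stbw] -> 13 lines: mhkn qzbg kvlgk cbdr qgff stbw mgko iodz qow ctzaj zed sypvx xel
Hunk 2: at line 9 remove [ctzaj,zed,sypvx] add [ghdi,tcbf,iztj] -> 13 lines: mhkn qzbg kvlgk cbdr qgff stbw mgko iodz qow ghdi tcbf iztj xel
Hunk 3: at line 8 remove [ghdi] add [euu,kmtv] -> 14 lines: mhkn qzbg kvlgk cbdr qgff stbw mgko iodz qow euu kmtv tcbf iztj xel
Hunk 4: at line 7 remove [qow,euu] add [iok,pxke] -> 14 lines: mhkn qzbg kvlgk cbdr qgff stbw mgko iodz iok pxke kmtv tcbf iztj xel
Hunk 5: at line 9 remove [pxke,kmtv,tcbf] add [hbf,xcprj] -> 13 lines: mhkn qzbg kvlgk cbdr qgff stbw mgko iodz iok hbf xcprj iztj xel
Final line count: 13

Answer: 13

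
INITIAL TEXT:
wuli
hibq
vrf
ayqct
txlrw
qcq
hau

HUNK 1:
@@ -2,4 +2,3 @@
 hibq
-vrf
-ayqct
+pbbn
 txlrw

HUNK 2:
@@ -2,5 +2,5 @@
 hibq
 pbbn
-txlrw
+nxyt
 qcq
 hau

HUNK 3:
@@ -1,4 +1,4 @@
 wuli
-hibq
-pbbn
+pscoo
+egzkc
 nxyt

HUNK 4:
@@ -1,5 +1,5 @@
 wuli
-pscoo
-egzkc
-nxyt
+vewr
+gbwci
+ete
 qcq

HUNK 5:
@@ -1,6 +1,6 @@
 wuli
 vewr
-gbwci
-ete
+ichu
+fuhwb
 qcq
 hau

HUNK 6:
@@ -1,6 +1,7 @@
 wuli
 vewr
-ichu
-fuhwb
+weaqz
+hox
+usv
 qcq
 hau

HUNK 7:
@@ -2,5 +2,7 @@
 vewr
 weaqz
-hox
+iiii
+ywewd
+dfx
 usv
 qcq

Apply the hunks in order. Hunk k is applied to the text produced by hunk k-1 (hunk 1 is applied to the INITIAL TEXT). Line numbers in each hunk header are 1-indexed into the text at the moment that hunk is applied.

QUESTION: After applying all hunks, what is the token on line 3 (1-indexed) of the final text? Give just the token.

Answer: weaqz

Derivation:
Hunk 1: at line 2 remove [vrf,ayqct] add [pbbn] -> 6 lines: wuli hibq pbbn txlrw qcq hau
Hunk 2: at line 2 remove [txlrw] add [nxyt] -> 6 lines: wuli hibq pbbn nxyt qcq hau
Hunk 3: at line 1 remove [hibq,pbbn] add [pscoo,egzkc] -> 6 lines: wuli pscoo egzkc nxyt qcq hau
Hunk 4: at line 1 remove [pscoo,egzkc,nxyt] add [vewr,gbwci,ete] -> 6 lines: wuli vewr gbwci ete qcq hau
Hunk 5: at line 1 remove [gbwci,ete] add [ichu,fuhwb] -> 6 lines: wuli vewr ichu fuhwb qcq hau
Hunk 6: at line 1 remove [ichu,fuhwb] add [weaqz,hox,usv] -> 7 lines: wuli vewr weaqz hox usv qcq hau
Hunk 7: at line 2 remove [hox] add [iiii,ywewd,dfx] -> 9 lines: wuli vewr weaqz iiii ywewd dfx usv qcq hau
Final line 3: weaqz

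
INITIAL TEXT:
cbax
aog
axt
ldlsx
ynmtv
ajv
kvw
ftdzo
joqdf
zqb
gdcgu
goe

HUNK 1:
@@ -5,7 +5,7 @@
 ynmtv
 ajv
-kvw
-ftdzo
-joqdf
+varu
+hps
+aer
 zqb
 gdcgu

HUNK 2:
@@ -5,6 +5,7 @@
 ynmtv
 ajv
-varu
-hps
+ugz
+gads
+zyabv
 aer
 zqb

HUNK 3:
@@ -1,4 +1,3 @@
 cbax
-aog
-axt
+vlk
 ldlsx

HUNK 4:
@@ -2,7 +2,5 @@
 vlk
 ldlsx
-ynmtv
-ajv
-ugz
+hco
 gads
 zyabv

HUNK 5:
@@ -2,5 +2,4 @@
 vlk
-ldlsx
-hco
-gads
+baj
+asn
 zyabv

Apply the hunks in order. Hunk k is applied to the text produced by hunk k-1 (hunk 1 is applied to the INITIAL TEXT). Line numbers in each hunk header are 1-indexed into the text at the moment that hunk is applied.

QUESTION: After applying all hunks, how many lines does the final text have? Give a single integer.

Hunk 1: at line 5 remove [kvw,ftdzo,joqdf] add [varu,hps,aer] -> 12 lines: cbax aog axt ldlsx ynmtv ajv varu hps aer zqb gdcgu goe
Hunk 2: at line 5 remove [varu,hps] add [ugz,gads,zyabv] -> 13 lines: cbax aog axt ldlsx ynmtv ajv ugz gads zyabv aer zqb gdcgu goe
Hunk 3: at line 1 remove [aog,axt] add [vlk] -> 12 lines: cbax vlk ldlsx ynmtv ajv ugz gads zyabv aer zqb gdcgu goe
Hunk 4: at line 2 remove [ynmtv,ajv,ugz] add [hco] -> 10 lines: cbax vlk ldlsx hco gads zyabv aer zqb gdcgu goe
Hunk 5: at line 2 remove [ldlsx,hco,gads] add [baj,asn] -> 9 lines: cbax vlk baj asn zyabv aer zqb gdcgu goe
Final line count: 9

Answer: 9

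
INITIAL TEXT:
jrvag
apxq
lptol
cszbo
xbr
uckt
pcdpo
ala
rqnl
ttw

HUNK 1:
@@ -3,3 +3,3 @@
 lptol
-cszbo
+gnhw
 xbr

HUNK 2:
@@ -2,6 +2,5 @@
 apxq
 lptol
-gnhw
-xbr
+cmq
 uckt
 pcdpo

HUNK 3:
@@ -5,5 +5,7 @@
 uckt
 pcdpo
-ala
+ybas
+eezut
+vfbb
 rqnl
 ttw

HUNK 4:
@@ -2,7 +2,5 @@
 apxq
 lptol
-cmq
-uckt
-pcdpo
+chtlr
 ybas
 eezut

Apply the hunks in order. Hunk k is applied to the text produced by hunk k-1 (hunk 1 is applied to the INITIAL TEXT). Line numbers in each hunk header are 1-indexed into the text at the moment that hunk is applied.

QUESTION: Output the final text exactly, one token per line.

Answer: jrvag
apxq
lptol
chtlr
ybas
eezut
vfbb
rqnl
ttw

Derivation:
Hunk 1: at line 3 remove [cszbo] add [gnhw] -> 10 lines: jrvag apxq lptol gnhw xbr uckt pcdpo ala rqnl ttw
Hunk 2: at line 2 remove [gnhw,xbr] add [cmq] -> 9 lines: jrvag apxq lptol cmq uckt pcdpo ala rqnl ttw
Hunk 3: at line 5 remove [ala] add [ybas,eezut,vfbb] -> 11 lines: jrvag apxq lptol cmq uckt pcdpo ybas eezut vfbb rqnl ttw
Hunk 4: at line 2 remove [cmq,uckt,pcdpo] add [chtlr] -> 9 lines: jrvag apxq lptol chtlr ybas eezut vfbb rqnl ttw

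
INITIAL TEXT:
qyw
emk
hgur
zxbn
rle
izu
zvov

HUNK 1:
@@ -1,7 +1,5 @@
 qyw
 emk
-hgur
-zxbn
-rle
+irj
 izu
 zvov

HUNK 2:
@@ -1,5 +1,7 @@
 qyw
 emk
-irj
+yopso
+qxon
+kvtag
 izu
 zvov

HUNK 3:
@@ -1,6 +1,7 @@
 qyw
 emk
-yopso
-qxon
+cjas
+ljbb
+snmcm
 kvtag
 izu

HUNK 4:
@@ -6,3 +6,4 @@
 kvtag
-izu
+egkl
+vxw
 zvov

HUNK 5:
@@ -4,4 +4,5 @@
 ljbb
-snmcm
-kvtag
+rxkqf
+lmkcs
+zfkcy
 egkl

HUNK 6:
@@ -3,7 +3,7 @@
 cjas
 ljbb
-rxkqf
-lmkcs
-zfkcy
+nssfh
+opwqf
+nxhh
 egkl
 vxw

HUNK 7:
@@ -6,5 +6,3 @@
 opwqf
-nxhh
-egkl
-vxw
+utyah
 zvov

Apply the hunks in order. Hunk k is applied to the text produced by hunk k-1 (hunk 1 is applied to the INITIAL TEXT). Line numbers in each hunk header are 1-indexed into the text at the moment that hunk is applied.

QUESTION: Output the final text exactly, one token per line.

Hunk 1: at line 1 remove [hgur,zxbn,rle] add [irj] -> 5 lines: qyw emk irj izu zvov
Hunk 2: at line 1 remove [irj] add [yopso,qxon,kvtag] -> 7 lines: qyw emk yopso qxon kvtag izu zvov
Hunk 3: at line 1 remove [yopso,qxon] add [cjas,ljbb,snmcm] -> 8 lines: qyw emk cjas ljbb snmcm kvtag izu zvov
Hunk 4: at line 6 remove [izu] add [egkl,vxw] -> 9 lines: qyw emk cjas ljbb snmcm kvtag egkl vxw zvov
Hunk 5: at line 4 remove [snmcm,kvtag] add [rxkqf,lmkcs,zfkcy] -> 10 lines: qyw emk cjas ljbb rxkqf lmkcs zfkcy egkl vxw zvov
Hunk 6: at line 3 remove [rxkqf,lmkcs,zfkcy] add [nssfh,opwqf,nxhh] -> 10 lines: qyw emk cjas ljbb nssfh opwqf nxhh egkl vxw zvov
Hunk 7: at line 6 remove [nxhh,egkl,vxw] add [utyah] -> 8 lines: qyw emk cjas ljbb nssfh opwqf utyah zvov

Answer: qyw
emk
cjas
ljbb
nssfh
opwqf
utyah
zvov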